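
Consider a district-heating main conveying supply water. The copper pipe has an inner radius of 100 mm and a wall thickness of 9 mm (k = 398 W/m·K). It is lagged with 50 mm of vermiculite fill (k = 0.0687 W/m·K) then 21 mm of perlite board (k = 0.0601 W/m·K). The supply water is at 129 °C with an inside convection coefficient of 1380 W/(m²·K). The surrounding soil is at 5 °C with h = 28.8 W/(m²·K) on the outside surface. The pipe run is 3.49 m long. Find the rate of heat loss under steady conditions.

Treating each annulus and film as a series resistance:
R_inner film = 1/(h_i·2πr₁L) = 1/(1380×2π×0.1×3.49) = 3.305×10^-4 K/W
R_copper pipe wall = ln(109/100)/(2π×398×3.49) = 9.874×10^-6 K/W
R_vermiculite fill = ln(159/109)/(2π×0.0687×3.49) = 0.2506 K/W
R_perlite board = ln(180/159)/(2π×0.0601×3.49) = 0.09413 K/W
R_outer film = 1/(h_o·2πr_oL) = 1/(28.8×2π×0.18×3.49) = 0.008797 K/W
R_total = 0.3539 K/W
Q = ΔT/R_total = 124/0.3539

Q ≈ 350 W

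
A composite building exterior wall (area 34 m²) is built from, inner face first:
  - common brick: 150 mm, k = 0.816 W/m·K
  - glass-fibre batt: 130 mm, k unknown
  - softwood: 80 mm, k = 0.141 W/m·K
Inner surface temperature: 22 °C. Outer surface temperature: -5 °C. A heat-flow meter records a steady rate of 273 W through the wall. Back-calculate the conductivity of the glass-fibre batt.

k ≈ 0.0498 W/(m·K)

Model the wall as resistances in series:
R_common brick = L/(kA) = 0.15/(0.816×34) = 0.005407 K/W
R_softwood = L/(kA) = 0.08/(0.141×34) = 0.01669 K/W
Sum of known resistances R_other = 0.02209 K/W
Total R = ΔT/Q = 27/273 = 0.0989 K/W
R_glass-fibre batt = R_total − R_other = 0.07681 K/W
k = L/(R·A) = 0.13/(0.07681×34)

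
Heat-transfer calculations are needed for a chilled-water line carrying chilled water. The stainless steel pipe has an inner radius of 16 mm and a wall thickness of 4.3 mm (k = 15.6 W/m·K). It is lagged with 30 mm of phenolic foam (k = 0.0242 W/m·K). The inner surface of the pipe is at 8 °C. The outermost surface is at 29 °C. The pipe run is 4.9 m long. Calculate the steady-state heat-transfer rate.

Q ≈ 17.2 W

Per-layer cylindrical resistances, series-summed:
R_stainless steel pipe wall = ln(20.3/16)/(2π×15.6×4.9) = 4.956×10^-4 K/W
R_phenolic foam = ln(50.3/20.3)/(2π×0.0242×4.9) = 1.218 K/W
R_total = 1.218 K/W
Q = ΔT/R_total = 21/1.218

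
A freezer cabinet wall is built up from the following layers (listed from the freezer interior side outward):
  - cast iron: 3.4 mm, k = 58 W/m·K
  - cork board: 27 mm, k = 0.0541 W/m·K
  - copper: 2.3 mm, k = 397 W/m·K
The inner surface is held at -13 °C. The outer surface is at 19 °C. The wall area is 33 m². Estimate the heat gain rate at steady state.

Using the resistance-network approach (series):
R_cast iron = L/(kA) = 0.0034/(58×33) = 1.776×10^-6 K/W
R_cork board = L/(kA) = 0.027/(0.0541×33) = 0.01512 K/W
R_copper = L/(kA) = 0.0023/(397×33) = 1.756×10^-7 K/W
R_total = 0.01513 K/W
Q = ΔT / R_total = 32 / 0.01513

Q ≈ 2120 W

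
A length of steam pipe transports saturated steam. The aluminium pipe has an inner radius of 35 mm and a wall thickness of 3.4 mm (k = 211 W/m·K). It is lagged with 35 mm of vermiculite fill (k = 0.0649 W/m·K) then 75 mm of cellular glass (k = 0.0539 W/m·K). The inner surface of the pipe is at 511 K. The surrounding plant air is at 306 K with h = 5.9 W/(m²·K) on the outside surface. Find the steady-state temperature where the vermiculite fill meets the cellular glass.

T ≈ 426 K

Radial resistances (cylindrical: R_cond = ln(r_o/r_i)/(2πkL), R_conv = 1/(h·2πrL)):
R_aluminium pipe wall = ln(38.4/35)/(2π×211×1) = 6.993×10^-5 K/W
R_vermiculite fill = ln(73.4/38.4)/(2π×0.0649×1) = 1.589 K/W
R_cellular glass = ln(148.4/73.4)/(2π×0.0539×1) = 2.079 K/W
R_outer film = 1/(h_o·2πr_oL) = 1/(5.9×2π×0.1484×1) = 0.1818 K/W
R_total = 3.849 K/W
Q = ΔT/R_total = 205/3.849
Q = 53.3 W/m
T_interface = T_inner − Q·ΣR(inner→interface) = 511 − 53.3×1.589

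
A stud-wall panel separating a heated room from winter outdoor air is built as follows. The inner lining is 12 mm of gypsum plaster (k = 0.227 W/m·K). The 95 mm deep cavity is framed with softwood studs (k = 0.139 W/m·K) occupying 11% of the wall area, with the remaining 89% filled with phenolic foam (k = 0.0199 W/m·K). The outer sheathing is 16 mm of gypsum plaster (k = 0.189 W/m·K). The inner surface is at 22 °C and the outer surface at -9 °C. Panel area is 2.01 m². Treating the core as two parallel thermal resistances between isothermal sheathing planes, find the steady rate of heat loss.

Sheathing layers in series; stud and cavity paths in parallel between them.
R_inner = 0.012/(0.227×2.01) = 0.0263 K/W
R_stud  = 0.095/(0.139×0.11×2.01) = 3.091 K/W
R_cav   = 0.095/(0.0199×0.89×2.01) = 2.669 K/W
1/R_core = 1/R_stud + 1/R_cav → R_core = 1.432 K/W
R_outer = 0.016/(0.189×2.01) = 0.04212 K/W
R_total = 1.501 K/W
Q = ΔT/R_total = 31/1.501

Q ≈ 20.7 W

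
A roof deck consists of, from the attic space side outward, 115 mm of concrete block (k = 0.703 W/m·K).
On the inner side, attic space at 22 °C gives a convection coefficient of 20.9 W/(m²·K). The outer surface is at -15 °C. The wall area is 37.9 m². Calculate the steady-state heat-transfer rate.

Using the resistance-network approach (series):
R_inner film = 1/(h_i·A) = 1/(20.9×37.9) = 0.001262 K/W
R_concrete block = L/(kA) = 0.115/(0.703×37.9) = 0.004316 K/W
R_total = 0.005579 K/W
Q = ΔT / R_total = 37 / 0.005579

Q ≈ 6630 W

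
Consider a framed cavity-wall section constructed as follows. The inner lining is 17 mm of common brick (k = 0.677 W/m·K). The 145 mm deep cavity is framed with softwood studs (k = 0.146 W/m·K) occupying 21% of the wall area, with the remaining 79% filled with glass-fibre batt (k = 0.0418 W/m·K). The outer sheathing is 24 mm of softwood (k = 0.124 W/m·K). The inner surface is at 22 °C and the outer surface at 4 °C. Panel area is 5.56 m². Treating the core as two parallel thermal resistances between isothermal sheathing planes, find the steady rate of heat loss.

Sheathing layers in series; stud and cavity paths in parallel between them.
R_inner = 0.017/(0.677×5.56) = 0.004516 K/W
R_stud  = 0.145/(0.146×0.21×5.56) = 0.8506 K/W
R_cav   = 0.145/(0.0418×0.79×5.56) = 0.7898 K/W
1/R_core = 1/R_stud + 1/R_cav → R_core = 0.4095 K/W
R_outer = 0.024/(0.124×5.56) = 0.03481 K/W
R_total = 0.4488 K/W
Q = ΔT/R_total = 18/0.4488

Q ≈ 40.1 W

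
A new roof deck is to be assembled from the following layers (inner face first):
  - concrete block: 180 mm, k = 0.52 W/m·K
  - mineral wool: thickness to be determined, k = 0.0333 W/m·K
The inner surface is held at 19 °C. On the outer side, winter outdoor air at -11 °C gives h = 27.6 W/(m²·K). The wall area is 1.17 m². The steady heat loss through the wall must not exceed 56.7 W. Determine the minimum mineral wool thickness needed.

L ≈ 7.88 mm

Thermal resistances in series:
R_concrete block = L/(kA) = 0.18/(0.52×1.17) = 0.2959 K/W
R_outer film = 1/(h_o·A) = 1/(27.6×1.17) = 0.03097 K/W
Sum of the known resistances R_other = 0.3268 K/W
Required total resistance R_tot = ΔT/Q_allow = 30/56.7 = 0.5291 K/W
R_mineral wool = R_tot − R_other = 0.2023 K/W
L = R·k·A = 0.2023×0.0333×1.17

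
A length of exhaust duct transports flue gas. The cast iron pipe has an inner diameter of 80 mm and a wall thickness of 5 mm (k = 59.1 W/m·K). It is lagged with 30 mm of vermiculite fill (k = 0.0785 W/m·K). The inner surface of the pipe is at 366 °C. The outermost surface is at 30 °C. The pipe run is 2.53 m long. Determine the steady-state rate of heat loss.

For a radial system each layer contributes R = ln(r_out/r_in)/(2πkL); films add R = 1/(hA).
R_cast iron pipe wall = ln(45/40)/(2π×59.1×2.53) = 1.254×10^-4 K/W
R_vermiculite fill = ln(75/45)/(2π×0.0785×2.53) = 0.4094 K/W
R_total = 0.4095 K/W
Q = ΔT/R_total = 336/0.4095

Q ≈ 821 W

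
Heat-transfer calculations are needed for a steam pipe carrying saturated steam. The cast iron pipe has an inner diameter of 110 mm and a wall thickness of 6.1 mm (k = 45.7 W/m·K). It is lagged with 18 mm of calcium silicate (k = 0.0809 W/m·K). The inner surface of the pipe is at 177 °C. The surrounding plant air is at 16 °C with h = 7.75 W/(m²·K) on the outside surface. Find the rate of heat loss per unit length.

q′ ≈ 210 W/m

Treating each annulus and film as a series resistance:
R_cast iron pipe wall = ln(61.1/55)/(2π×45.7×1) = 3.663×10^-4 K/W
R_calcium silicate = ln(79.1/61.1)/(2π×0.0809×1) = 0.508 K/W
R_outer film = 1/(h_o·2πr_oL) = 1/(7.75×2π×0.0791×1) = 0.2596 K/W
R_total = 0.7679 K/W
Q = ΔT/R_total = 161/0.7679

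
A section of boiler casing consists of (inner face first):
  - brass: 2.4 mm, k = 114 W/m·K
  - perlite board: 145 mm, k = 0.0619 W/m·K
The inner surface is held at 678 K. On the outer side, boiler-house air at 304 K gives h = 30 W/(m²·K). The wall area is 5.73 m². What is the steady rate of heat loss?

Q ≈ 902 W

Treating each layer as a thermal resistance in series:
R_brass = L/(kA) = 0.0024/(114×5.73) = 3.674×10^-6 K/W
R_perlite board = L/(kA) = 0.145/(0.0619×5.73) = 0.4088 K/W
R_outer film = 1/(h_o·A) = 1/(30×5.73) = 0.005817 K/W
R_total = 0.4146 K/W
Q = ΔT / R_total = 374 / 0.4146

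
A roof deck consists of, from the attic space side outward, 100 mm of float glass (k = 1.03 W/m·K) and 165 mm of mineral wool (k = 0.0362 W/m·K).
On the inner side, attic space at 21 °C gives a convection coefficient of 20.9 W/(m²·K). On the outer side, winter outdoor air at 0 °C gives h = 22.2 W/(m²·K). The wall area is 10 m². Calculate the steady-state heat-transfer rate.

Model the wall as resistances in series:
R_inner film = 1/(h_i·A) = 1/(20.9×10) = 0.004785 K/W
R_float glass = L/(kA) = 0.1/(1.03×10) = 0.009709 K/W
R_mineral wool = L/(kA) = 0.165/(0.0362×10) = 0.4558 K/W
R_outer film = 1/(h_o·A) = 1/(22.2×10) = 0.004505 K/W
R_total = 0.4748 K/W
Q = ΔT / R_total = 21 / 0.4748

Q ≈ 44.2 W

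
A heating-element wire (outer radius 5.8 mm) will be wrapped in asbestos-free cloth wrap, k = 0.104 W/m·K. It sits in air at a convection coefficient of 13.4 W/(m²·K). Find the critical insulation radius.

r_cr ≈ 7.76 mm

For a cylinder r_cr = k/h = 0.104/13.4
r_cr = 7.76 mm; since the bare radius (5.8 mm) is below r_cr, adding a thin layer of insulation will *increase* heat loss.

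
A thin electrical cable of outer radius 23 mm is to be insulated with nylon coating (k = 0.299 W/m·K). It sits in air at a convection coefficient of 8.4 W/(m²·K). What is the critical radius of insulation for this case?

For a cylinder r_cr = k/h = 0.299/8.4
r_cr = 35.6 mm; since the bare radius (23 mm) is below r_cr, adding a thin layer of insulation will *increase* heat loss.

r_cr ≈ 35.6 mm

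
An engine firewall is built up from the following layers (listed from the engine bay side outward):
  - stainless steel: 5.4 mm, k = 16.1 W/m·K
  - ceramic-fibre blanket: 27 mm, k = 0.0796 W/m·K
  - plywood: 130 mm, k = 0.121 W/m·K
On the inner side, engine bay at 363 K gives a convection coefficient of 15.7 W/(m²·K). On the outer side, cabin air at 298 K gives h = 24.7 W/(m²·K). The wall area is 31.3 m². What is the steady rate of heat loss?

Model the wall as resistances in series:
R_inner film = 1/(h_i·A) = 1/(15.7×31.3) = 0.002035 K/W
R_stainless steel = L/(kA) = 0.0054/(16.1×31.3) = 1.072×10^-5 K/W
R_ceramic-fibre blanket = L/(kA) = 0.027/(0.0796×31.3) = 0.01084 K/W
R_plywood = L/(kA) = 0.13/(0.121×31.3) = 0.03433 K/W
R_outer film = 1/(h_o·A) = 1/(24.7×31.3) = 0.001293 K/W
R_total = 0.0485 K/W
Q = ΔT / R_total = 65 / 0.0485

Q ≈ 1340 W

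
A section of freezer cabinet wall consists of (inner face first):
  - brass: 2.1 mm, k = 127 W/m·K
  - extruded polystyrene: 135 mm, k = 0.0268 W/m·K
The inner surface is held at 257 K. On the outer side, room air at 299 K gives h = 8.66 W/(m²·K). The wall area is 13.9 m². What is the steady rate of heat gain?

Treating each layer as a thermal resistance in series:
R_brass = L/(kA) = 0.0021/(127×13.9) = 1.19×10^-6 K/W
R_extruded polystyrene = L/(kA) = 0.135/(0.0268×13.9) = 0.3624 K/W
R_outer film = 1/(h_o·A) = 1/(8.66×13.9) = 0.008307 K/W
R_total = 0.3707 K/W
Q = ΔT / R_total = 42 / 0.3707

Q ≈ 113 W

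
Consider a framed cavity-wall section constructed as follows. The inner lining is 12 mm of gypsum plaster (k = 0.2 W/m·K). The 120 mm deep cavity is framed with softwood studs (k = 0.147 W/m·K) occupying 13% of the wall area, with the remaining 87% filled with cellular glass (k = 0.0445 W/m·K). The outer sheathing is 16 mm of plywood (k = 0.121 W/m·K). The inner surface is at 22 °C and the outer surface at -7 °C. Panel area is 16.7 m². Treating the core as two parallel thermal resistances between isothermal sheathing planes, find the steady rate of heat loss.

Q ≈ 214 W

Sheathing layers in series; stud and cavity paths in parallel between them.
R_inner = 0.012/(0.2×16.7) = 0.003593 K/W
R_stud  = 0.12/(0.147×0.13×16.7) = 0.376 K/W
R_cav   = 0.12/(0.0445×0.87×16.7) = 0.1856 K/W
1/R_core = 1/R_stud + 1/R_cav → R_core = 0.1243 K/W
R_outer = 0.016/(0.121×16.7) = 0.007918 K/W
R_total = 0.1358 K/W
Q = ΔT/R_total = 29/0.1358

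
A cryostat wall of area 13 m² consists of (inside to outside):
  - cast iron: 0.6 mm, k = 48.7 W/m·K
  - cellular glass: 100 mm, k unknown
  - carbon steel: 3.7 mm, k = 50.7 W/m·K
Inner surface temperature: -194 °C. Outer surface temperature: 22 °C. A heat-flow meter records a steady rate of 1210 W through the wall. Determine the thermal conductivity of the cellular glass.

Series thermal resistances:
R_cast iron = L/(kA) = 0.0006/(48.7×13) = 9.477×10^-7 K/W
R_carbon steel = L/(kA) = 0.0037/(50.7×13) = 5.614×10^-6 K/W
Sum of known resistances R_other = 6.561×10^-6 K/W
Total R = ΔT/Q = 216/1210 = 0.1785 K/W
R_cellular glass = R_total − R_other = 0.1785 K/W
k = L/(R·A) = 0.1/(0.1785×13)

k ≈ 0.0431 W/(m·K)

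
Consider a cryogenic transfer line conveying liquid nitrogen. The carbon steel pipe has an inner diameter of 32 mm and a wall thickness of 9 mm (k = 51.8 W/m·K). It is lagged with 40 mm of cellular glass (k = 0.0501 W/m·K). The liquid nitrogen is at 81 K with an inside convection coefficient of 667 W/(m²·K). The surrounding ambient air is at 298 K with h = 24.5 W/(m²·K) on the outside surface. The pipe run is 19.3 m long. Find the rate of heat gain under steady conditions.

For a radial system each layer contributes R = ln(r_out/r_in)/(2πkL); films add R = 1/(hA).
R_inner film = 1/(h_i·2πr₁L) = 1/(667×2π×0.016×19.3) = 7.727×10^-4 K/W
R_carbon steel pipe wall = ln(25/16)/(2π×51.8×19.3) = 7.105×10^-5 K/W
R_cellular glass = ln(65/25)/(2π×0.0501×19.3) = 0.1573 K/W
R_outer film = 1/(h_o·2πr_oL) = 1/(24.5×2π×0.065×19.3) = 0.005178 K/W
R_total = 0.1633 K/W
Q = ΔT/R_total = 217/0.1633

Q ≈ 1330 W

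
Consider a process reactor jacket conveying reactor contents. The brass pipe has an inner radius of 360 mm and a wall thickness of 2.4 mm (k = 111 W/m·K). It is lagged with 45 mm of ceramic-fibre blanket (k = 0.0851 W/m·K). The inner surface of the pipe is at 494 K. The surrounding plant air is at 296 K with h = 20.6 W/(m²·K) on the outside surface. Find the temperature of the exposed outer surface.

Cylindrical conduction, so R = ln(r₂/r₁)/(2πkL) per layer, in series:
R_brass pipe wall = ln(362.4/360)/(2π×111×1) = 9.527×10^-6 K/W
R_ceramic-fibre blanket = ln(407.4/362.4)/(2π×0.0851×1) = 0.2189 K/W
R_outer film = 1/(h_o·2πr_oL) = 1/(20.6×2π×0.4074×1) = 0.01896 K/W
R_total = 0.2379 K/W
Q = ΔT/R_total = 198/0.2379
Q = 832 W/m
T_interface = T_inner − Q·ΣR(inner→interface) = 494 − 832×0.2189

T ≈ 312 K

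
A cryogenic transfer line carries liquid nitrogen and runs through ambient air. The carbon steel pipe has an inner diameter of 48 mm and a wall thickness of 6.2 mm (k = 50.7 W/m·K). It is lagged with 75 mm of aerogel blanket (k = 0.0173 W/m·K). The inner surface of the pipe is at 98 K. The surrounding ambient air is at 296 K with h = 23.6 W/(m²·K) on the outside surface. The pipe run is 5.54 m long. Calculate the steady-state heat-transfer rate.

Per-layer cylindrical resistances, series-summed:
R_carbon steel pipe wall = ln(30.2/24)/(2π×50.7×5.54) = 1.302×10^-4 K/W
R_aerogel blanket = ln(105.2/30.2)/(2π×0.0173×5.54) = 2.072 K/W
R_outer film = 1/(h_o·2πr_oL) = 1/(23.6×2π×0.1052×5.54) = 0.01157 K/W
R_total = 2.084 K/W
Q = ΔT/R_total = 198/2.084

Q ≈ 95 W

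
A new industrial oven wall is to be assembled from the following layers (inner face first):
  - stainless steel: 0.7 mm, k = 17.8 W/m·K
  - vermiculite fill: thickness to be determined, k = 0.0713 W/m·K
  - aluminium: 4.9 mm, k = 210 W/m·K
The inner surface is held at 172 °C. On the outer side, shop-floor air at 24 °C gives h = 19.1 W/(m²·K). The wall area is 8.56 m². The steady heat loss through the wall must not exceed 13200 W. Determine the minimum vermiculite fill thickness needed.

Thermal resistances in series:
R_stainless steel = L/(kA) = 0.0007/(17.8×8.56) = 4.594×10^-6 K/W
R_aluminium = L/(kA) = 0.0049/(210×8.56) = 2.726×10^-6 K/W
R_outer film = 1/(h_o·A) = 1/(19.1×8.56) = 0.006116 K/W
Sum of the known resistances R_other = 0.006124 K/W
Required total resistance R_tot = ΔT/Q_allow = 148/13200 = 0.01121 K/W
R_vermiculite fill = R_tot − R_other = 0.005088 K/W
L = R·k·A = 0.005088×0.0713×8.56

L ≈ 3.11 mm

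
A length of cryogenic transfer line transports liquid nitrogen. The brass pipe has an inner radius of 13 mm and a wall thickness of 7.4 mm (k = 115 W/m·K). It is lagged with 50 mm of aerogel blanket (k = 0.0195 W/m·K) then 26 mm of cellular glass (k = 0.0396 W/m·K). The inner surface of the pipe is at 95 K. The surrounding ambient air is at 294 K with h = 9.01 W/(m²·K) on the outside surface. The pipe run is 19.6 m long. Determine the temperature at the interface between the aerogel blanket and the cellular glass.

Treating each annulus and film as a series resistance:
R_brass pipe wall = ln(20.4/13)/(2π×115×19.6) = 3.182×10^-5 K/W
R_aerogel blanket = ln(70.4/20.4)/(2π×0.0195×19.6) = 0.5158 K/W
R_cellular glass = ln(96.4/70.4)/(2π×0.0396×19.6) = 0.06445 K/W
R_outer film = 1/(h_o·2πr_oL) = 1/(9.01×2π×0.0964×19.6) = 0.009349 K/W
R_total = 0.5896 K/W
Q = ΔT/R_total = 199/0.5896
Q = 337 W
T_interface = T_inner + Q·ΣR(inner→interface) = 95 + 337×0.5158

T ≈ 269 K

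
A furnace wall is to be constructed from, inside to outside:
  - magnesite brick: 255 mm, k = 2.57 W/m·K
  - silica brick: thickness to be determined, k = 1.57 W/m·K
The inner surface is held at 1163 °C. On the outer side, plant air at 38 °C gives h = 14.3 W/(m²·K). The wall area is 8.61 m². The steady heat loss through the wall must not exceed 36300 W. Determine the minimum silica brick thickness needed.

L ≈ 153 mm

Treating each layer as a thermal resistance in series:
R_magnesite brick = L/(kA) = 0.255/(2.57×8.61) = 0.01152 K/W
R_outer film = 1/(h_o·A) = 1/(14.3×8.61) = 0.008122 K/W
Sum of the known resistances R_other = 0.01965 K/W
Required total resistance R_tot = ΔT/Q_allow = 1125/36300 = 0.03099 K/W
R_silica brick = R_tot − R_other = 0.01135 K/W
L = R·k·A = 0.01135×1.57×8.61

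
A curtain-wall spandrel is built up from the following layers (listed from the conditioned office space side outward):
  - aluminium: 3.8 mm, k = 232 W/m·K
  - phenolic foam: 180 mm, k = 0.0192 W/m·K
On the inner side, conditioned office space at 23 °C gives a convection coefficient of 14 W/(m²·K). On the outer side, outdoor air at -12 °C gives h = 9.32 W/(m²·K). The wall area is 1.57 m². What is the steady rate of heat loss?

Series thermal resistances:
R_inner film = 1/(h_i·A) = 1/(14×1.57) = 0.0455 K/W
R_aluminium = L/(kA) = 0.0038/(232×1.57) = 1.043×10^-5 K/W
R_phenolic foam = L/(kA) = 0.18/(0.0192×1.57) = 5.971 K/W
R_outer film = 1/(h_o·A) = 1/(9.32×1.57) = 0.06834 K/W
R_total = 6.085 K/W
Q = ΔT / R_total = 35 / 6.085

Q ≈ 5.75 W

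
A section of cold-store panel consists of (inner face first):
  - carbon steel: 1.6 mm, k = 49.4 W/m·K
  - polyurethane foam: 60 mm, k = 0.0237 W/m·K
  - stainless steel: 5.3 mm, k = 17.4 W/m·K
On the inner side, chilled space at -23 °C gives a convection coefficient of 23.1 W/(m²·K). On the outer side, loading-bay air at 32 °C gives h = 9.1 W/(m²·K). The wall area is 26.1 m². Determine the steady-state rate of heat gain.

Series thermal resistances:
R_inner film = 1/(h_i·A) = 1/(23.1×26.1) = 0.001659 K/W
R_carbon steel = L/(kA) = 0.0016/(49.4×26.1) = 1.241×10^-6 K/W
R_polyurethane foam = L/(kA) = 0.06/(0.0237×26.1) = 0.097 K/W
R_stainless steel = L/(kA) = 0.0053/(17.4×26.1) = 1.167×10^-5 K/W
R_outer film = 1/(h_o·A) = 1/(9.1×26.1) = 0.00421 K/W
R_total = 0.1029 K/W
Q = ΔT / R_total = 55 / 0.1029

Q ≈ 535 W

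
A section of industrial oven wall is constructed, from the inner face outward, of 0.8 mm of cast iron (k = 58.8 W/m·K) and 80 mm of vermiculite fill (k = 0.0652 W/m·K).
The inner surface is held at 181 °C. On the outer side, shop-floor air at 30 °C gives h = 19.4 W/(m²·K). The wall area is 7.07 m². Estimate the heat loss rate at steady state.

Q ≈ 835 W

Using the resistance-network approach (series):
R_cast iron = L/(kA) = 0.0008/(58.8×7.07) = 1.924×10^-6 K/W
R_vermiculite fill = L/(kA) = 0.08/(0.0652×7.07) = 0.1735 K/W
R_outer film = 1/(h_o·A) = 1/(19.4×7.07) = 0.007291 K/W
R_total = 0.1808 K/W
Q = ΔT / R_total = 151 / 0.1808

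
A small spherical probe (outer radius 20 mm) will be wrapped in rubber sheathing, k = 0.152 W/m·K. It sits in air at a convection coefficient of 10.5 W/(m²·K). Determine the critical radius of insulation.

For a sphere r_cr = 2k/h = 2×0.152/10.5
r_cr = 29 mm; since the bare radius (20 mm) is below r_cr, adding a thin layer of insulation will *increase* heat loss.

r_cr ≈ 29 mm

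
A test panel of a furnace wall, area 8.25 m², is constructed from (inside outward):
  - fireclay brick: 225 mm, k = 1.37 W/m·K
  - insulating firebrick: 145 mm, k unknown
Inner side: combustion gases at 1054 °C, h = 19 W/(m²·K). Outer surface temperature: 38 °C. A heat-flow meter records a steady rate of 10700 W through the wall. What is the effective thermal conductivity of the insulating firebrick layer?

Model the wall as resistances in series:
R_inner film = 1/(h_i·A) = 1/(19×8.25) = 0.00638 K/W
R_fireclay brick = L/(kA) = 0.225/(1.37×8.25) = 0.01991 K/W
Sum of known resistances R_other = 0.02629 K/W
Total R = ΔT/Q = 1016/10700 = 0.09495 K/W
R_insulating firebrick = R_total − R_other = 0.06867 K/W
k = L/(R·A) = 0.145/(0.06867×8.25)

k ≈ 0.256 W/(m·K)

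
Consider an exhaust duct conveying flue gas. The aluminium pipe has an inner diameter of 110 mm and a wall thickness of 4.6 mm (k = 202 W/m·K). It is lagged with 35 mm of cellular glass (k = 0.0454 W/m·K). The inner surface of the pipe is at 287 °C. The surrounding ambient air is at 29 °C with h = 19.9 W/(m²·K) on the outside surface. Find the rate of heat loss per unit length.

Cylindrical conduction, so R = ln(r₂/r₁)/(2πkL) per layer, in series:
R_aluminium pipe wall = ln(59.6/55)/(2π×202×1) = 6.329×10^-5 K/W
R_cellular glass = ln(94.6/59.6)/(2π×0.0454×1) = 1.62 K/W
R_outer film = 1/(h_o·2πr_oL) = 1/(19.9×2π×0.0946×1) = 0.08454 K/W
R_total = 1.704 K/W
Q = ΔT/R_total = 258/1.704

q′ ≈ 151 W/m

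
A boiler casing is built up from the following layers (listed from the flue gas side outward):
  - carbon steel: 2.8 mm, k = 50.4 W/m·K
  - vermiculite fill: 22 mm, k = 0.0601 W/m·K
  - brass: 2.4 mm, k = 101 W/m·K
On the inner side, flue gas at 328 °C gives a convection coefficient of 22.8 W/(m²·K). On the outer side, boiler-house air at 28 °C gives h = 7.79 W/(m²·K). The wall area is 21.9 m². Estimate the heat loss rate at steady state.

Using the resistance-network approach (series):
R_inner film = 1/(h_i·A) = 1/(22.8×21.9) = 0.002003 K/W
R_carbon steel = L/(kA) = 0.0028/(50.4×21.9) = 2.537×10^-6 K/W
R_vermiculite fill = L/(kA) = 0.022/(0.0601×21.9) = 0.01671 K/W
R_brass = L/(kA) = 0.0024/(101×21.9) = 1.085×10^-6 K/W
R_outer film = 1/(h_o·A) = 1/(7.79×21.9) = 0.005862 K/W
R_total = 0.02458 K/W
Q = ΔT / R_total = 300 / 0.02458

Q ≈ 12200 W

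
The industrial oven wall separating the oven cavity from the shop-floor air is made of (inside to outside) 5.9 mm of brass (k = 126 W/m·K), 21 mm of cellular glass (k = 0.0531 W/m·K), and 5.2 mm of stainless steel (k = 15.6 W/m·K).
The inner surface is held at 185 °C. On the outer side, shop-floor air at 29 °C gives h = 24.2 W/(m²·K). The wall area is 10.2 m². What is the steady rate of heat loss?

Treating each layer as a thermal resistance in series:
R_brass = L/(kA) = 0.0059/(126×10.2) = 4.591×10^-6 K/W
R_cellular glass = L/(kA) = 0.021/(0.0531×10.2) = 0.03877 K/W
R_stainless steel = L/(kA) = 0.0052/(15.6×10.2) = 3.268×10^-5 K/W
R_outer film = 1/(h_o·A) = 1/(24.2×10.2) = 0.004051 K/W
R_total = 0.04286 K/W
Q = ΔT / R_total = 156 / 0.04286

Q ≈ 3640 W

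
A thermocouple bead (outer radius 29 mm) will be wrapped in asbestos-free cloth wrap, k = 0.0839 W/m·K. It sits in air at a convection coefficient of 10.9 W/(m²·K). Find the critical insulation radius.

r_cr ≈ 15.4 mm

For a sphere r_cr = 2k/h = 2×0.0839/10.9
r_cr = 15.4 mm; since the bare radius (29 mm) is above r_cr, any added insulation will reduce heat loss.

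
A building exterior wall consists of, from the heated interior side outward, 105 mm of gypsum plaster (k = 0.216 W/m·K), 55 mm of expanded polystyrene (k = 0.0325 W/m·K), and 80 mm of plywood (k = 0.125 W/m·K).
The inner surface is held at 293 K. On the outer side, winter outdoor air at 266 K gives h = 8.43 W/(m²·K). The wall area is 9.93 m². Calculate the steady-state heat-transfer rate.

Q ≈ 91.3 W

Model the wall as resistances in series:
R_gypsum plaster = L/(kA) = 0.105/(0.216×9.93) = 0.04895 K/W
R_expanded polystyrene = L/(kA) = 0.055/(0.0325×9.93) = 0.1704 K/W
R_plywood = L/(kA) = 0.08/(0.125×9.93) = 0.06445 K/W
R_outer film = 1/(h_o·A) = 1/(8.43×9.93) = 0.01195 K/W
R_total = 0.2958 K/W
Q = ΔT / R_total = 27 / 0.2958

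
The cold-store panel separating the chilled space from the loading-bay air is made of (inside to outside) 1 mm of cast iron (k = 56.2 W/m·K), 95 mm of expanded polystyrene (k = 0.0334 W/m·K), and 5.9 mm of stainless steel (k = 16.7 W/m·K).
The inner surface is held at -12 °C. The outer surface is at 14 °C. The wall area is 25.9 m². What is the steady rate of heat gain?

Treating each layer as a thermal resistance in series:
R_cast iron = L/(kA) = 0.001/(56.2×25.9) = 6.87×10^-7 K/W
R_expanded polystyrene = L/(kA) = 0.095/(0.0334×25.9) = 0.1098 K/W
R_stainless steel = L/(kA) = 0.0059/(16.7×25.9) = 1.364×10^-5 K/W
R_total = 0.1098 K/W
Q = ΔT / R_total = 26 / 0.1098

Q ≈ 237 W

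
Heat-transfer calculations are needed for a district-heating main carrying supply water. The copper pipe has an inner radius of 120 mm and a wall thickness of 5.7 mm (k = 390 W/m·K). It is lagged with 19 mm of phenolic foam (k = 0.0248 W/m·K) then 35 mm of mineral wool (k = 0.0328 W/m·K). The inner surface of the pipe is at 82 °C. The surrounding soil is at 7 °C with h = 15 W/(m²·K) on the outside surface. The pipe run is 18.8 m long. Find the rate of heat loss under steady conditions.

Q ≈ 700 W

Cylindrical conduction, so R = ln(r₂/r₁)/(2πkL) per layer, in series:
R_copper pipe wall = ln(125.7/120)/(2π×390×18.8) = 1.007×10^-6 K/W
R_phenolic foam = ln(144.7/125.7)/(2π×0.0248×18.8) = 0.04805 K/W
R_mineral wool = ln(179.7/144.7)/(2π×0.0328×18.8) = 0.05591 K/W
R_outer film = 1/(h_o·2πr_oL) = 1/(15×2π×0.1797×18.8) = 0.003141 K/W
R_total = 0.1071 K/W
Q = ΔT/R_total = 75/0.1071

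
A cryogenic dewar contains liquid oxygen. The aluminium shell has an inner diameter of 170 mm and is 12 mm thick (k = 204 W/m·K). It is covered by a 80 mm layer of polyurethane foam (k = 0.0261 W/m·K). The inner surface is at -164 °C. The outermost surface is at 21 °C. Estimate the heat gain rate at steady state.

Q ≈ 13 W

Each spherical layer contributes R = (1/r_i − 1/r_o)/(4πk):
R_aluminium shell = (1/0.085 − 1/0.097)/(4π×204) = 5.677×10^-4 K/W
R_polyurethane foam = (1/0.097 − 1/0.177)/(4π×0.0261) = 14.21 K/W
R_total = 14.21 K/W
Q = ΔT/R_total = 185/14.21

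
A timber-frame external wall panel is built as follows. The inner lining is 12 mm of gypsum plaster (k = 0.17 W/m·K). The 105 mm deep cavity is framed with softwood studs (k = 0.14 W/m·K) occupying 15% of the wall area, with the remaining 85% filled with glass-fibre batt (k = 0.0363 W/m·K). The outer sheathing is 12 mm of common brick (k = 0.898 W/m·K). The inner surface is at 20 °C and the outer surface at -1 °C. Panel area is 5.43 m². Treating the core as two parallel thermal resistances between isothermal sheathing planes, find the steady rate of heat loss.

Sheathing layers in series; stud and cavity paths in parallel between them.
R_inner = 0.012/(0.17×5.43) = 0.013 K/W
R_stud  = 0.105/(0.14×0.15×5.43) = 0.9208 K/W
R_cav   = 0.105/(0.0363×0.85×5.43) = 0.6267 K/W
1/R_core = 1/R_stud + 1/R_cav → R_core = 0.3729 K/W
R_outer = 0.012/(0.898×5.43) = 0.002461 K/W
R_total = 0.3884 K/W
Q = ΔT/R_total = 21/0.3884

Q ≈ 54.1 W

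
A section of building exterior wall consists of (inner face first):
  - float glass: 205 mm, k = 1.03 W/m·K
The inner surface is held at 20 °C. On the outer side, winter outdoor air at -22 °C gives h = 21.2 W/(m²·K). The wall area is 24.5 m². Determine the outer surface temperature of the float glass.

Using the resistance-network approach (series):
R_float glass = L/(kA) = 0.205/(1.03×24.5) = 0.008124 K/W
R_outer film = 1/(h_o·A) = 1/(21.2×24.5) = 0.001925 K/W
R_total = 0.01005 K/W;  Q = ΔT/R_total = 42/0.01005 = 4180 W
T_interface = T_inner − Q·ΣR(inner→interface) = 20 − 4180×0.008124

T ≈ -14 °C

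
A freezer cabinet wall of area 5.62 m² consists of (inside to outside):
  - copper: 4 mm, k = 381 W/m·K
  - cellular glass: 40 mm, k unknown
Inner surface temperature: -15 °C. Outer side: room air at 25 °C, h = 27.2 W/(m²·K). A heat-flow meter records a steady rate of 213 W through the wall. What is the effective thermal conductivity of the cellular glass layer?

Series thermal resistances:
R_copper = L/(kA) = 0.004/(381×5.62) = 1.868×10^-6 K/W
R_outer film = 1/(h_o·A) = 1/(27.2×5.62) = 0.006542 K/W
Sum of known resistances R_other = 0.006544 K/W
Total R = ΔT/Q = 40/213 = 0.1878 K/W
R_cellular glass = R_total − R_other = 0.1812 K/W
k = L/(R·A) = 0.04/(0.1812×5.62)

k ≈ 0.0393 W/(m·K)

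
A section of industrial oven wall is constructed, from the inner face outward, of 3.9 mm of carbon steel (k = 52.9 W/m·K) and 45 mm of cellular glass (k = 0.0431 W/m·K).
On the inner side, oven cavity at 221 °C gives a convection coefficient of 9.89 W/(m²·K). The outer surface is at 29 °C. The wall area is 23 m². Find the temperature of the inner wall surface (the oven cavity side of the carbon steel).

T ≈ 204 °C

Thermal resistances in series:
R_inner film = 1/(h_i·A) = 1/(9.89×23) = 0.004396 K/W
R_carbon steel = L/(kA) = 0.0039/(52.9×23) = 3.205×10^-6 K/W
R_cellular glass = L/(kA) = 0.045/(0.0431×23) = 0.04539 K/W
R_total = 0.04979 K/W;  Q = ΔT/R_total = 192/0.04979 = 3856 W
T_interface = T_inner − Q·ΣR(inner→interface) = 221 − 3860×0.004396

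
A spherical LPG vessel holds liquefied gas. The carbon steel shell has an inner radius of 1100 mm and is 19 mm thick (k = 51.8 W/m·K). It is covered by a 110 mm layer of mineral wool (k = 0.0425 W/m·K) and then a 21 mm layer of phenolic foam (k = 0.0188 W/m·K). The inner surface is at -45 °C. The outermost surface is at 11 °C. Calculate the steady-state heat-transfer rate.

Q ≈ 270 W

Radial (spherical) resistances in series:
R_carbon steel shell = (1/1.1 − 1/1.119)/(4π×51.8) = 2.371×10^-5 K/W
R_mineral wool = (1/1.119 − 1/1.229)/(4π×0.0425) = 0.1498 K/W
R_phenolic foam = (1/1.229 − 1/1.25)/(4π×0.0188) = 0.05786 K/W
R_total = 0.2077 K/W
Q = ΔT/R_total = 56/0.2077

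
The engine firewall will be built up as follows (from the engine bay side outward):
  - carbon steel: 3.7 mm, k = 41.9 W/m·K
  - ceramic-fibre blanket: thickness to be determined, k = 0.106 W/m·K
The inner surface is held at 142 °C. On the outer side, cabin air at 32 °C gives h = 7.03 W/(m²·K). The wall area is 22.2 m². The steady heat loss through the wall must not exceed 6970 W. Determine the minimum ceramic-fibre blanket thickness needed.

Thermal resistances in series:
R_carbon steel = L/(kA) = 0.0037/(41.9×22.2) = 3.978×10^-6 K/W
R_outer film = 1/(h_o·A) = 1/(7.03×22.2) = 0.006408 K/W
Sum of the known resistances R_other = 0.006412 K/W
Required total resistance R_tot = ΔT/Q_allow = 110/6970 = 0.01578 K/W
R_ceramic-fibre blanket = R_tot − R_other = 0.00937 K/W
L = R·k·A = 0.00937×0.106×22.2

L ≈ 22.1 mm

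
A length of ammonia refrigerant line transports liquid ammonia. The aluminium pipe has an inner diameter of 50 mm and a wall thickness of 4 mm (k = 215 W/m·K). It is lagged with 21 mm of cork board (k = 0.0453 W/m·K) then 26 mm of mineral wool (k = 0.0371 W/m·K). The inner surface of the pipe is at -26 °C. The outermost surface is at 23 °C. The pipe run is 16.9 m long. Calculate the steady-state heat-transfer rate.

Q ≈ 223 W

Treating each annulus and film as a series resistance:
R_aluminium pipe wall = ln(29/25)/(2π×215×16.9) = 6.501×10^-6 K/W
R_cork board = ln(50/29)/(2π×0.0453×16.9) = 0.1132 K/W
R_mineral wool = ln(76/50)/(2π×0.0371×16.9) = 0.1063 K/W
R_total = 0.2195 K/W
Q = ΔT/R_total = 49/0.2195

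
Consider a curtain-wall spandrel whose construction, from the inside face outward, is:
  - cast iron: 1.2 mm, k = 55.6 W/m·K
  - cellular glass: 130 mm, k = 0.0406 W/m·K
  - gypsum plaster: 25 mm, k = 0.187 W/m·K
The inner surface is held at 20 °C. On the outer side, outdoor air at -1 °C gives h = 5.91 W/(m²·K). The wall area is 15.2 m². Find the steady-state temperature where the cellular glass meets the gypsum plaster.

Thermal resistances in series:
R_cast iron = L/(kA) = 0.0012/(55.6×15.2) = 1.42×10^-6 K/W
R_cellular glass = L/(kA) = 0.13/(0.0406×15.2) = 0.2107 K/W
R_gypsum plaster = L/(kA) = 0.025/(0.187×15.2) = 0.008795 K/W
R_outer film = 1/(h_o·A) = 1/(5.91×15.2) = 0.01113 K/W
R_total = 0.2306 K/W;  Q = ΔT/R_total = 21/0.2306 = 91.07 W
T_interface = T_inner − Q·ΣR(inner→interface) = 20 − 91.1×0.2107

T ≈ 0.815 °C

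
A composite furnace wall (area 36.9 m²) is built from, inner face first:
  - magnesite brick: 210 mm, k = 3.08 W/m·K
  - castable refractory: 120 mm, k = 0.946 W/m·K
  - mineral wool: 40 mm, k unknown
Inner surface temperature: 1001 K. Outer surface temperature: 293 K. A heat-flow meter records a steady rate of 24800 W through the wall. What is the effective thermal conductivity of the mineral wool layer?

Using the resistance-network approach (series):
R_magnesite brick = L/(kA) = 0.21/(3.08×36.9) = 0.001848 K/W
R_castable refractory = L/(kA) = 0.12/(0.946×36.9) = 0.003438 K/W
Sum of known resistances R_other = 0.005285 K/W
Total R = ΔT/Q = 708/24800 = 0.02855 K/W
R_mineral wool = R_total − R_other = 0.02326 K/W
k = L/(R·A) = 0.04/(0.02326×36.9)

k ≈ 0.0466 W/(m·K)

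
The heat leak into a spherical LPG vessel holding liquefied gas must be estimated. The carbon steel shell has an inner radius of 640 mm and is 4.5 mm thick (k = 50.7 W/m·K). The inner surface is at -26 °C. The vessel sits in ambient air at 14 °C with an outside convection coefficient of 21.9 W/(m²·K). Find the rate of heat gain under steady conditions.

Spherical conduction: R = (1/r_in − 1/r_out)/(4πk) per layer; series-sum.
R_carbon steel shell = (1/0.64 − 1/0.6445)/(4π×50.7) = 1.712×10^-5 K/W
R_outer film = 1/(h·4πr_o²) = 1/(21.9×4π×0.6445²) = 0.008748 K/W
R_total = 0.008765 K/W
Q = ΔT/R_total = 40/0.008765

Q ≈ 4560 W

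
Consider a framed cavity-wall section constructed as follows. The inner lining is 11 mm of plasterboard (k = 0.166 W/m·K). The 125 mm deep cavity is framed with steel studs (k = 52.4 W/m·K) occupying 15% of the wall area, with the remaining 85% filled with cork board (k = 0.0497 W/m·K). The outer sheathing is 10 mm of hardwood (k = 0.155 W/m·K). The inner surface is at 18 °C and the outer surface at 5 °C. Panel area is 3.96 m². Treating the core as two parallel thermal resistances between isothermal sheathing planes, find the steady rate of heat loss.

Sheathing layers in series; stud and cavity paths in parallel between them.
R_inner = 0.011/(0.166×3.96) = 0.01673 K/W
R_stud  = 0.125/(52.4×0.15×3.96) = 0.004016 K/W
R_cav   = 0.125/(0.0497×0.85×3.96) = 0.7472 K/W
1/R_core = 1/R_stud + 1/R_cav → R_core = 0.003995 K/W
R_outer = 0.01/(0.155×3.96) = 0.01629 K/W
R_total = 0.03702 K/W
Q = ΔT/R_total = 13/0.03702

Q ≈ 351 W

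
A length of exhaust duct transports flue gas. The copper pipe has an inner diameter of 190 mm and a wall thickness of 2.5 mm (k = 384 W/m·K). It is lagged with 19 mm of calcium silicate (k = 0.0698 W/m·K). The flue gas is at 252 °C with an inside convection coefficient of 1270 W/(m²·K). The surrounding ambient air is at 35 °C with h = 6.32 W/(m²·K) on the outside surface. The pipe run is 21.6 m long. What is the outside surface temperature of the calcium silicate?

Cylindrical conduction, so R = ln(r₂/r₁)/(2πkL) per layer, in series:
R_inner film = 1/(h_i·2πr₁L) = 1/(1270×2π×0.095×21.6) = 6.107×10^-5 K/W
R_copper pipe wall = ln(97.5/95)/(2π×384×21.6) = 4.984×10^-7 K/W
R_calcium silicate = ln(116.5/97.5)/(2π×0.0698×21.6) = 0.01879 K/W
R_outer film = 1/(h_o·2πr_oL) = 1/(6.32×2π×0.1165×21.6) = 0.01001 K/W
R_total = 0.02886 K/W
Q = ΔT/R_total = 217/0.02886
Q = 7520 W
T_interface = T_inner − Q·ΣR(inner→interface) = 252 − 7520×0.01886

T ≈ 110 °C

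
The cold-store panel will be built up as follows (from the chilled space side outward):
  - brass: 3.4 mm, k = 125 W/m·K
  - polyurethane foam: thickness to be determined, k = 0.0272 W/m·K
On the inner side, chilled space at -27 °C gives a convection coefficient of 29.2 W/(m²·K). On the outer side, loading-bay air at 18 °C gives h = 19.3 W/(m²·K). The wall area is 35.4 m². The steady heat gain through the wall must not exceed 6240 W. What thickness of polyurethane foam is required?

Treating each layer as a thermal resistance in series:
R_inner film = 1/(h_i·A) = 1/(29.2×35.4) = 9.674×10^-4 K/W
R_brass = L/(kA) = 0.0034/(125×35.4) = 7.684×10^-7 K/W
R_outer film = 1/(h_o·A) = 1/(19.3×35.4) = 0.001464 K/W
Sum of the known resistances R_other = 0.002432 K/W
Required total resistance R_tot = ΔT/Q_allow = 45/6240 = 0.007212 K/W
R_polyurethane foam = R_tot − R_other = 0.00478 K/W
L = R·k·A = 0.00478×0.0272×35.4

L ≈ 4.6 mm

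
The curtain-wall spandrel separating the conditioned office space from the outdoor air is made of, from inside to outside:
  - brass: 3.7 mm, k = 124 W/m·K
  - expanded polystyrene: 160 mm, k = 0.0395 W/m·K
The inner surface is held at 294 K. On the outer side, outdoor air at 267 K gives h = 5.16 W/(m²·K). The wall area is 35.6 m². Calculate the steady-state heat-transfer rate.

Using the resistance-network approach (series):
R_brass = L/(kA) = 0.0037/(124×35.6) = 8.382×10^-7 K/W
R_expanded polystyrene = L/(kA) = 0.16/(0.0395×35.6) = 0.1138 K/W
R_outer film = 1/(h_o·A) = 1/(5.16×35.6) = 0.005444 K/W
R_total = 0.1192 K/W
Q = ΔT / R_total = 27 / 0.1192

Q ≈ 226 W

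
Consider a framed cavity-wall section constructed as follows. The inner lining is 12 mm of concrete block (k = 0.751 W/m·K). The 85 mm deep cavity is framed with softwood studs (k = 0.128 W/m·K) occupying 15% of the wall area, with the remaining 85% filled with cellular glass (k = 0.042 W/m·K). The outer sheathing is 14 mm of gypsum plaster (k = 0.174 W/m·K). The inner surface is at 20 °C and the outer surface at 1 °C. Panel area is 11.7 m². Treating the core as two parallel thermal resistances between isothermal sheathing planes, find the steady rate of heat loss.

Sheathing layers in series; stud and cavity paths in parallel between them.
R_inner = 0.012/(0.751×11.7) = 0.001366 K/W
R_stud  = 0.085/(0.128×0.15×11.7) = 0.3784 K/W
R_cav   = 0.085/(0.042×0.85×11.7) = 0.2035 K/W
1/R_core = 1/R_stud + 1/R_cav → R_core = 0.1323 K/W
R_outer = 0.014/(0.174×11.7) = 0.006877 K/W
R_total = 0.1406 K/W
Q = ΔT/R_total = 19/0.1406

Q ≈ 135 W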